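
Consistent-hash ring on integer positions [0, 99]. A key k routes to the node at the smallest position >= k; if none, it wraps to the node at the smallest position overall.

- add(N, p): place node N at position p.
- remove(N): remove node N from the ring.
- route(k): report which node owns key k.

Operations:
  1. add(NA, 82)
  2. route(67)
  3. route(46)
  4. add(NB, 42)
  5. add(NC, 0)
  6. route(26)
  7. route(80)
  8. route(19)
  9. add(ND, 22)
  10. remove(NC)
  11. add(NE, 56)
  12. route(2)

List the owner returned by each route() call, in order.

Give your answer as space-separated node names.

Op 1: add NA@82 -> ring=[82:NA]
Op 2: route key 67: smallest pos >= 67 is 82 -> NA
Op 3: route key 46: smallest pos >= 46 is 82 -> NA
Op 4: add NB@42 -> ring=[42:NB,82:NA]
Op 5: add NC@0 -> ring=[0:NC,42:NB,82:NA]
Op 6: route key 26: smallest pos >= 26 is 42 -> NB
Op 7: route key 80: smallest pos >= 80 is 82 -> NA
Op 8: route key 19: smallest pos >= 19 is 42 -> NB
Op 9: add ND@22 -> ring=[0:NC,22:ND,42:NB,82:NA]
Op 10: remove NC -> ring=[22:ND,42:NB,82:NA]
Op 11: add NE@56 -> ring=[22:ND,42:NB,56:NE,82:NA]
Op 12: route key 2: smallest pos >= 2 is 22 -> ND

Answer: NA NA NB NA NB ND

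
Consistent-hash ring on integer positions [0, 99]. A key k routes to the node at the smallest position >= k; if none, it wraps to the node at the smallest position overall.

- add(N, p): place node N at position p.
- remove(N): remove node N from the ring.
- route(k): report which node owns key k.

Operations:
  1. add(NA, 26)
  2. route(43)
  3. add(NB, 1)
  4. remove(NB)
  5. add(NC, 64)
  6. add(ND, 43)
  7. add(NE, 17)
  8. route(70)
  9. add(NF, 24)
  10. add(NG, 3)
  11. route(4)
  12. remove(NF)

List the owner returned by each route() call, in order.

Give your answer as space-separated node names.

Op 1: add NA@26 -> ring=[26:NA]
Op 2: route key 43: none >= 43, wrap to smallest pos 26 -> NA
Op 3: add NB@1 -> ring=[1:NB,26:NA]
Op 4: remove NB -> ring=[26:NA]
Op 5: add NC@64 -> ring=[26:NA,64:NC]
Op 6: add ND@43 -> ring=[26:NA,43:ND,64:NC]
Op 7: add NE@17 -> ring=[17:NE,26:NA,43:ND,64:NC]
Op 8: route key 70: none >= 70, wrap to smallest pos 17 -> NE
Op 9: add NF@24 -> ring=[17:NE,24:NF,26:NA,43:ND,64:NC]
Op 10: add NG@3 -> ring=[3:NG,17:NE,24:NF,26:NA,43:ND,64:NC]
Op 11: route key 4: smallest pos >= 4 is 17 -> NE
Op 12: remove NF -> ring=[3:NG,17:NE,26:NA,43:ND,64:NC]

Answer: NA NE NE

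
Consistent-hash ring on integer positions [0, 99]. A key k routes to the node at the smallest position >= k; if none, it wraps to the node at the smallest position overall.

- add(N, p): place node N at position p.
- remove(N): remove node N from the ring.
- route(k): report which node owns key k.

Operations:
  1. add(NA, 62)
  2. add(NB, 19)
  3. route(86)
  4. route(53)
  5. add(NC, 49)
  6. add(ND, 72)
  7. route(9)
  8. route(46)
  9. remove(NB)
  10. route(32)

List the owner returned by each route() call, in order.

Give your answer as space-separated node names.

Op 1: add NA@62 -> ring=[62:NA]
Op 2: add NB@19 -> ring=[19:NB,62:NA]
Op 3: route key 86: none >= 86, wrap to smallest pos 19 -> NB
Op 4: route key 53: smallest pos >= 53 is 62 -> NA
Op 5: add NC@49 -> ring=[19:NB,49:NC,62:NA]
Op 6: add ND@72 -> ring=[19:NB,49:NC,62:NA,72:ND]
Op 7: route key 9: smallest pos >= 9 is 19 -> NB
Op 8: route key 46: smallest pos >= 46 is 49 -> NC
Op 9: remove NB -> ring=[49:NC,62:NA,72:ND]
Op 10: route key 32: smallest pos >= 32 is 49 -> NC

Answer: NB NA NB NC NC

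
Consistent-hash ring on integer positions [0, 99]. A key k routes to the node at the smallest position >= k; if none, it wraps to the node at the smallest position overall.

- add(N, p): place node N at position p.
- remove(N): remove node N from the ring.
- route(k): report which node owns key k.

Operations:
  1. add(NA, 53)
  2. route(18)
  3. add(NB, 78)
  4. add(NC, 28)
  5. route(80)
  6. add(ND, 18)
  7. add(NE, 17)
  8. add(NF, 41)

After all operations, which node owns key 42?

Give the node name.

Answer: NA

Derivation:
Op 1: add NA@53 -> ring=[53:NA]
Op 2: route key 18: smallest pos >= 18 is 53 -> NA
Op 3: add NB@78 -> ring=[53:NA,78:NB]
Op 4: add NC@28 -> ring=[28:NC,53:NA,78:NB]
Op 5: route key 80: none >= 80, wrap to smallest pos 28 -> NC
Op 6: add ND@18 -> ring=[18:ND,28:NC,53:NA,78:NB]
Op 7: add NE@17 -> ring=[17:NE,18:ND,28:NC,53:NA,78:NB]
Op 8: add NF@41 -> ring=[17:NE,18:ND,28:NC,41:NF,53:NA,78:NB]
Final route key 42: smallest pos >= 42 is 53 -> NA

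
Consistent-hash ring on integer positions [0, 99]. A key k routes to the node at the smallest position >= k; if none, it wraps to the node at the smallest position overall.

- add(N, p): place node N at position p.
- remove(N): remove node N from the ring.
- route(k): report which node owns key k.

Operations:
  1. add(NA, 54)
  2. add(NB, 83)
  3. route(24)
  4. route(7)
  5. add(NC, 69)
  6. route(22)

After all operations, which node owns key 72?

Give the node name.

Answer: NB

Derivation:
Op 1: add NA@54 -> ring=[54:NA]
Op 2: add NB@83 -> ring=[54:NA,83:NB]
Op 3: route key 24: smallest pos >= 24 is 54 -> NA
Op 4: route key 7: smallest pos >= 7 is 54 -> NA
Op 5: add NC@69 -> ring=[54:NA,69:NC,83:NB]
Op 6: route key 22: smallest pos >= 22 is 54 -> NA
Final route key 72: smallest pos >= 72 is 83 -> NB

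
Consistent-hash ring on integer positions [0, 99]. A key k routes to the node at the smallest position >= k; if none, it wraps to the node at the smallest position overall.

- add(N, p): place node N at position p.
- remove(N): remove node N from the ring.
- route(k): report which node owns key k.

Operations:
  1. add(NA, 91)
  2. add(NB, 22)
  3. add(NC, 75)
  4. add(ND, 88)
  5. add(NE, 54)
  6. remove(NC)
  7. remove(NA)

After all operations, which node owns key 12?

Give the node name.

Answer: NB

Derivation:
Op 1: add NA@91 -> ring=[91:NA]
Op 2: add NB@22 -> ring=[22:NB,91:NA]
Op 3: add NC@75 -> ring=[22:NB,75:NC,91:NA]
Op 4: add ND@88 -> ring=[22:NB,75:NC,88:ND,91:NA]
Op 5: add NE@54 -> ring=[22:NB,54:NE,75:NC,88:ND,91:NA]
Op 6: remove NC -> ring=[22:NB,54:NE,88:ND,91:NA]
Op 7: remove NA -> ring=[22:NB,54:NE,88:ND]
Final route key 12: smallest pos >= 12 is 22 -> NB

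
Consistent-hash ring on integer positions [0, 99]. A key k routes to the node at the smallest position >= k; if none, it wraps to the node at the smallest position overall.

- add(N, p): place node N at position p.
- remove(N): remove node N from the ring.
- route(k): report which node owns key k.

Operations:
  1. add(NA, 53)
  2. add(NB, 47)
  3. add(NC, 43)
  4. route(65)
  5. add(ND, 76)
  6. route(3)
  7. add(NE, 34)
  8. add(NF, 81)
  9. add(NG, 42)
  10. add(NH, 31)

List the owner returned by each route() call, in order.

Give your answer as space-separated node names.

Answer: NC NC

Derivation:
Op 1: add NA@53 -> ring=[53:NA]
Op 2: add NB@47 -> ring=[47:NB,53:NA]
Op 3: add NC@43 -> ring=[43:NC,47:NB,53:NA]
Op 4: route key 65: none >= 65, wrap to smallest pos 43 -> NC
Op 5: add ND@76 -> ring=[43:NC,47:NB,53:NA,76:ND]
Op 6: route key 3: smallest pos >= 3 is 43 -> NC
Op 7: add NE@34 -> ring=[34:NE,43:NC,47:NB,53:NA,76:ND]
Op 8: add NF@81 -> ring=[34:NE,43:NC,47:NB,53:NA,76:ND,81:NF]
Op 9: add NG@42 -> ring=[34:NE,42:NG,43:NC,47:NB,53:NA,76:ND,81:NF]
Op 10: add NH@31 -> ring=[31:NH,34:NE,42:NG,43:NC,47:NB,53:NA,76:ND,81:NF]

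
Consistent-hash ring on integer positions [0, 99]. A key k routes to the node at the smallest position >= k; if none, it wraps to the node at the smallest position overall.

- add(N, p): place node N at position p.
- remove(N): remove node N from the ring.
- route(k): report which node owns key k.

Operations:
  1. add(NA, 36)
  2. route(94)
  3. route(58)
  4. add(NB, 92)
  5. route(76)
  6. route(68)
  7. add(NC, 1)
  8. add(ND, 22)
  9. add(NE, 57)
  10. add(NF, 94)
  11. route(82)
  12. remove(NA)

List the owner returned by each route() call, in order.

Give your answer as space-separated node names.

Op 1: add NA@36 -> ring=[36:NA]
Op 2: route key 94: none >= 94, wrap to smallest pos 36 -> NA
Op 3: route key 58: none >= 58, wrap to smallest pos 36 -> NA
Op 4: add NB@92 -> ring=[36:NA,92:NB]
Op 5: route key 76: smallest pos >= 76 is 92 -> NB
Op 6: route key 68: smallest pos >= 68 is 92 -> NB
Op 7: add NC@1 -> ring=[1:NC,36:NA,92:NB]
Op 8: add ND@22 -> ring=[1:NC,22:ND,36:NA,92:NB]
Op 9: add NE@57 -> ring=[1:NC,22:ND,36:NA,57:NE,92:NB]
Op 10: add NF@94 -> ring=[1:NC,22:ND,36:NA,57:NE,92:NB,94:NF]
Op 11: route key 82: smallest pos >= 82 is 92 -> NB
Op 12: remove NA -> ring=[1:NC,22:ND,57:NE,92:NB,94:NF]

Answer: NA NA NB NB NB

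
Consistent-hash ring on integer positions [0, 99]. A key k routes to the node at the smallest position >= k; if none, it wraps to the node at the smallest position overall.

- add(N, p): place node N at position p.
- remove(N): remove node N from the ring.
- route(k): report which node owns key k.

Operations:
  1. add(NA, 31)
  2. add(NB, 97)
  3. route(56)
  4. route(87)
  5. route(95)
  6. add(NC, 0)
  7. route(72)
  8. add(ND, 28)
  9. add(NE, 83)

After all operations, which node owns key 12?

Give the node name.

Op 1: add NA@31 -> ring=[31:NA]
Op 2: add NB@97 -> ring=[31:NA,97:NB]
Op 3: route key 56: smallest pos >= 56 is 97 -> NB
Op 4: route key 87: smallest pos >= 87 is 97 -> NB
Op 5: route key 95: smallest pos >= 95 is 97 -> NB
Op 6: add NC@0 -> ring=[0:NC,31:NA,97:NB]
Op 7: route key 72: smallest pos >= 72 is 97 -> NB
Op 8: add ND@28 -> ring=[0:NC,28:ND,31:NA,97:NB]
Op 9: add NE@83 -> ring=[0:NC,28:ND,31:NA,83:NE,97:NB]
Final route key 12: smallest pos >= 12 is 28 -> ND

Answer: ND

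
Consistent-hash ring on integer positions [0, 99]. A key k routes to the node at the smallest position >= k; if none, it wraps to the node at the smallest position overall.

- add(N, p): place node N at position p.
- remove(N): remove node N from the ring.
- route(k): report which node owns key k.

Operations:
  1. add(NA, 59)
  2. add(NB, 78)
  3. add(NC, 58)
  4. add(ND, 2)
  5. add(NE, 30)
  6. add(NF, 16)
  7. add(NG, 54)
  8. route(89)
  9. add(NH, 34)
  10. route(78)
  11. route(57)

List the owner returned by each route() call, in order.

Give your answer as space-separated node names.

Answer: ND NB NC

Derivation:
Op 1: add NA@59 -> ring=[59:NA]
Op 2: add NB@78 -> ring=[59:NA,78:NB]
Op 3: add NC@58 -> ring=[58:NC,59:NA,78:NB]
Op 4: add ND@2 -> ring=[2:ND,58:NC,59:NA,78:NB]
Op 5: add NE@30 -> ring=[2:ND,30:NE,58:NC,59:NA,78:NB]
Op 6: add NF@16 -> ring=[2:ND,16:NF,30:NE,58:NC,59:NA,78:NB]
Op 7: add NG@54 -> ring=[2:ND,16:NF,30:NE,54:NG,58:NC,59:NA,78:NB]
Op 8: route key 89: none >= 89, wrap to smallest pos 2 -> ND
Op 9: add NH@34 -> ring=[2:ND,16:NF,30:NE,34:NH,54:NG,58:NC,59:NA,78:NB]
Op 10: route key 78: smallest pos >= 78 is 78 -> NB
Op 11: route key 57: smallest pos >= 57 is 58 -> NC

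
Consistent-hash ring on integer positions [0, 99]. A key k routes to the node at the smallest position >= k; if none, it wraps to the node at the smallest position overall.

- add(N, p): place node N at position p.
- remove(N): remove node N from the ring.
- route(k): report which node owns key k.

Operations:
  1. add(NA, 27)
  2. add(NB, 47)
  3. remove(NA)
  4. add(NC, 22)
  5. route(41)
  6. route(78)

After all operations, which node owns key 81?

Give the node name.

Answer: NC

Derivation:
Op 1: add NA@27 -> ring=[27:NA]
Op 2: add NB@47 -> ring=[27:NA,47:NB]
Op 3: remove NA -> ring=[47:NB]
Op 4: add NC@22 -> ring=[22:NC,47:NB]
Op 5: route key 41: smallest pos >= 41 is 47 -> NB
Op 6: route key 78: none >= 78, wrap to smallest pos 22 -> NC
Final route key 81: none >= 81, wrap to smallest pos 22 -> NC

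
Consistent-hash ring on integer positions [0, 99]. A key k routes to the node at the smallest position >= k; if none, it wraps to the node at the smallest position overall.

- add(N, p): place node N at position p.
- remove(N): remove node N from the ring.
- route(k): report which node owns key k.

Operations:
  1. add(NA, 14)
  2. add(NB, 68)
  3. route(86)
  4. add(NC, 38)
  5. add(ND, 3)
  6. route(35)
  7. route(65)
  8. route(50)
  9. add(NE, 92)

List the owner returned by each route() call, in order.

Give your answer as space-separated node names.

Op 1: add NA@14 -> ring=[14:NA]
Op 2: add NB@68 -> ring=[14:NA,68:NB]
Op 3: route key 86: none >= 86, wrap to smallest pos 14 -> NA
Op 4: add NC@38 -> ring=[14:NA,38:NC,68:NB]
Op 5: add ND@3 -> ring=[3:ND,14:NA,38:NC,68:NB]
Op 6: route key 35: smallest pos >= 35 is 38 -> NC
Op 7: route key 65: smallest pos >= 65 is 68 -> NB
Op 8: route key 50: smallest pos >= 50 is 68 -> NB
Op 9: add NE@92 -> ring=[3:ND,14:NA,38:NC,68:NB,92:NE]

Answer: NA NC NB NB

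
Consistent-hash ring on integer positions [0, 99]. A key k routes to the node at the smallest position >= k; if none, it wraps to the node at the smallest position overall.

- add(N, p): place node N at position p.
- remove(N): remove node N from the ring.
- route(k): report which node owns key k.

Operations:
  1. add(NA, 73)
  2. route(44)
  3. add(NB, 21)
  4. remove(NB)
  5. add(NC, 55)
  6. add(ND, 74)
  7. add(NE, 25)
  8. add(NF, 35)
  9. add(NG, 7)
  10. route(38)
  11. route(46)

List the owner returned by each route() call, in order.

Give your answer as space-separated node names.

Answer: NA NC NC

Derivation:
Op 1: add NA@73 -> ring=[73:NA]
Op 2: route key 44: smallest pos >= 44 is 73 -> NA
Op 3: add NB@21 -> ring=[21:NB,73:NA]
Op 4: remove NB -> ring=[73:NA]
Op 5: add NC@55 -> ring=[55:NC,73:NA]
Op 6: add ND@74 -> ring=[55:NC,73:NA,74:ND]
Op 7: add NE@25 -> ring=[25:NE,55:NC,73:NA,74:ND]
Op 8: add NF@35 -> ring=[25:NE,35:NF,55:NC,73:NA,74:ND]
Op 9: add NG@7 -> ring=[7:NG,25:NE,35:NF,55:NC,73:NA,74:ND]
Op 10: route key 38: smallest pos >= 38 is 55 -> NC
Op 11: route key 46: smallest pos >= 46 is 55 -> NC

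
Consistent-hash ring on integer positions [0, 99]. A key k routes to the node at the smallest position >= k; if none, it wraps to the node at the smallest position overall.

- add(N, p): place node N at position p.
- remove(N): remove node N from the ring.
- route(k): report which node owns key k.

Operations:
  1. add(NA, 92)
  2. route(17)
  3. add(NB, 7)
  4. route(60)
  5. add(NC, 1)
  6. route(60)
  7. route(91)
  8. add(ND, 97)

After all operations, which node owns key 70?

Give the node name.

Answer: NA

Derivation:
Op 1: add NA@92 -> ring=[92:NA]
Op 2: route key 17: smallest pos >= 17 is 92 -> NA
Op 3: add NB@7 -> ring=[7:NB,92:NA]
Op 4: route key 60: smallest pos >= 60 is 92 -> NA
Op 5: add NC@1 -> ring=[1:NC,7:NB,92:NA]
Op 6: route key 60: smallest pos >= 60 is 92 -> NA
Op 7: route key 91: smallest pos >= 91 is 92 -> NA
Op 8: add ND@97 -> ring=[1:NC,7:NB,92:NA,97:ND]
Final route key 70: smallest pos >= 70 is 92 -> NA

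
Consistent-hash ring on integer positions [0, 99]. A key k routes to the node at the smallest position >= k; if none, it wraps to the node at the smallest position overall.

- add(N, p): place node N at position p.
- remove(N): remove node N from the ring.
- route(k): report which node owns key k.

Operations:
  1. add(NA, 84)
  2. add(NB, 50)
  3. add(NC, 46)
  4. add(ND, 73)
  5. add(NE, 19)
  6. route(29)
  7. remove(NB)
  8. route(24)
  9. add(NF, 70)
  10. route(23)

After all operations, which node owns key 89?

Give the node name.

Answer: NE

Derivation:
Op 1: add NA@84 -> ring=[84:NA]
Op 2: add NB@50 -> ring=[50:NB,84:NA]
Op 3: add NC@46 -> ring=[46:NC,50:NB,84:NA]
Op 4: add ND@73 -> ring=[46:NC,50:NB,73:ND,84:NA]
Op 5: add NE@19 -> ring=[19:NE,46:NC,50:NB,73:ND,84:NA]
Op 6: route key 29: smallest pos >= 29 is 46 -> NC
Op 7: remove NB -> ring=[19:NE,46:NC,73:ND,84:NA]
Op 8: route key 24: smallest pos >= 24 is 46 -> NC
Op 9: add NF@70 -> ring=[19:NE,46:NC,70:NF,73:ND,84:NA]
Op 10: route key 23: smallest pos >= 23 is 46 -> NC
Final route key 89: none >= 89, wrap to smallest pos 19 -> NE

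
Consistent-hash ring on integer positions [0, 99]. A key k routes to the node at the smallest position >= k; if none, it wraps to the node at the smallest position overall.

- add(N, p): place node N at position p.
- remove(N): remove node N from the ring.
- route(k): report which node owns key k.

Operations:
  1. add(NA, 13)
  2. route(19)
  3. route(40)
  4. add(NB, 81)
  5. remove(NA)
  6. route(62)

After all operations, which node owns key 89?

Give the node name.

Op 1: add NA@13 -> ring=[13:NA]
Op 2: route key 19: none >= 19, wrap to smallest pos 13 -> NA
Op 3: route key 40: none >= 40, wrap to smallest pos 13 -> NA
Op 4: add NB@81 -> ring=[13:NA,81:NB]
Op 5: remove NA -> ring=[81:NB]
Op 6: route key 62: smallest pos >= 62 is 81 -> NB
Final route key 89: none >= 89, wrap to smallest pos 81 -> NB

Answer: NB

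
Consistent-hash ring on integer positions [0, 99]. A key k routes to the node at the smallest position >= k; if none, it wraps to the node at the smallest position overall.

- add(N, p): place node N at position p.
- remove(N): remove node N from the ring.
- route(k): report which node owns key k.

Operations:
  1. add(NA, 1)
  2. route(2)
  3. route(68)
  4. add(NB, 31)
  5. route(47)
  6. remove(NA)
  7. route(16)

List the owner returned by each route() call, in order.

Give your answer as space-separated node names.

Op 1: add NA@1 -> ring=[1:NA]
Op 2: route key 2: none >= 2, wrap to smallest pos 1 -> NA
Op 3: route key 68: none >= 68, wrap to smallest pos 1 -> NA
Op 4: add NB@31 -> ring=[1:NA,31:NB]
Op 5: route key 47: none >= 47, wrap to smallest pos 1 -> NA
Op 6: remove NA -> ring=[31:NB]
Op 7: route key 16: smallest pos >= 16 is 31 -> NB

Answer: NA NA NA NB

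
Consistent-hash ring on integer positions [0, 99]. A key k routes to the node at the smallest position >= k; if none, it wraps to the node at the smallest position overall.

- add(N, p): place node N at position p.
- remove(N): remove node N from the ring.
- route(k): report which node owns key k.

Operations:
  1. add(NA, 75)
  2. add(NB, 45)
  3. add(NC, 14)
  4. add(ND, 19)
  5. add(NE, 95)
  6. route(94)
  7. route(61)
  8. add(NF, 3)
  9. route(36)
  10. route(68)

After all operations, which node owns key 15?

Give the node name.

Op 1: add NA@75 -> ring=[75:NA]
Op 2: add NB@45 -> ring=[45:NB,75:NA]
Op 3: add NC@14 -> ring=[14:NC,45:NB,75:NA]
Op 4: add ND@19 -> ring=[14:NC,19:ND,45:NB,75:NA]
Op 5: add NE@95 -> ring=[14:NC,19:ND,45:NB,75:NA,95:NE]
Op 6: route key 94: smallest pos >= 94 is 95 -> NE
Op 7: route key 61: smallest pos >= 61 is 75 -> NA
Op 8: add NF@3 -> ring=[3:NF,14:NC,19:ND,45:NB,75:NA,95:NE]
Op 9: route key 36: smallest pos >= 36 is 45 -> NB
Op 10: route key 68: smallest pos >= 68 is 75 -> NA
Final route key 15: smallest pos >= 15 is 19 -> ND

Answer: ND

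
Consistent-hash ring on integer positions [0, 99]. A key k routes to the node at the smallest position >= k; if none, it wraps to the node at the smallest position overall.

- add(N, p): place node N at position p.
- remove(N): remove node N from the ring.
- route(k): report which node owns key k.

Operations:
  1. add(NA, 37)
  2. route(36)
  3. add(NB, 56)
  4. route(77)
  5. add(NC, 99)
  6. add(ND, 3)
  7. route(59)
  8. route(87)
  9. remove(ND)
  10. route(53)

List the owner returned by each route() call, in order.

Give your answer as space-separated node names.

Op 1: add NA@37 -> ring=[37:NA]
Op 2: route key 36: smallest pos >= 36 is 37 -> NA
Op 3: add NB@56 -> ring=[37:NA,56:NB]
Op 4: route key 77: none >= 77, wrap to smallest pos 37 -> NA
Op 5: add NC@99 -> ring=[37:NA,56:NB,99:NC]
Op 6: add ND@3 -> ring=[3:ND,37:NA,56:NB,99:NC]
Op 7: route key 59: smallest pos >= 59 is 99 -> NC
Op 8: route key 87: smallest pos >= 87 is 99 -> NC
Op 9: remove ND -> ring=[37:NA,56:NB,99:NC]
Op 10: route key 53: smallest pos >= 53 is 56 -> NB

Answer: NA NA NC NC NB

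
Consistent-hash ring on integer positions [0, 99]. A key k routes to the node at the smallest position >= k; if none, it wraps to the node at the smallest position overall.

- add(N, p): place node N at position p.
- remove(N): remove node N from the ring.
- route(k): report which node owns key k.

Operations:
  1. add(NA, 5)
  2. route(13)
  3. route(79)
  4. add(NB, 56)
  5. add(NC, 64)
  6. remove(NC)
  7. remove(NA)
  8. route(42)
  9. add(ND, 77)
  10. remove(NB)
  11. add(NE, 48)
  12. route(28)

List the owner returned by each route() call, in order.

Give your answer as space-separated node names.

Answer: NA NA NB NE

Derivation:
Op 1: add NA@5 -> ring=[5:NA]
Op 2: route key 13: none >= 13, wrap to smallest pos 5 -> NA
Op 3: route key 79: none >= 79, wrap to smallest pos 5 -> NA
Op 4: add NB@56 -> ring=[5:NA,56:NB]
Op 5: add NC@64 -> ring=[5:NA,56:NB,64:NC]
Op 6: remove NC -> ring=[5:NA,56:NB]
Op 7: remove NA -> ring=[56:NB]
Op 8: route key 42: smallest pos >= 42 is 56 -> NB
Op 9: add ND@77 -> ring=[56:NB,77:ND]
Op 10: remove NB -> ring=[77:ND]
Op 11: add NE@48 -> ring=[48:NE,77:ND]
Op 12: route key 28: smallest pos >= 28 is 48 -> NE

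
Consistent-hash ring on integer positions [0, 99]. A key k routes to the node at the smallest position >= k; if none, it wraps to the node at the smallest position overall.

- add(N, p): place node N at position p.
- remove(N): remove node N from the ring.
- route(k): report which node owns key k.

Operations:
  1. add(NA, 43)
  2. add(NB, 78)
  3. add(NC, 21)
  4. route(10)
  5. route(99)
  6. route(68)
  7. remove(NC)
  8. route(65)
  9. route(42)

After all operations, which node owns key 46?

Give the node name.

Answer: NB

Derivation:
Op 1: add NA@43 -> ring=[43:NA]
Op 2: add NB@78 -> ring=[43:NA,78:NB]
Op 3: add NC@21 -> ring=[21:NC,43:NA,78:NB]
Op 4: route key 10: smallest pos >= 10 is 21 -> NC
Op 5: route key 99: none >= 99, wrap to smallest pos 21 -> NC
Op 6: route key 68: smallest pos >= 68 is 78 -> NB
Op 7: remove NC -> ring=[43:NA,78:NB]
Op 8: route key 65: smallest pos >= 65 is 78 -> NB
Op 9: route key 42: smallest pos >= 42 is 43 -> NA
Final route key 46: smallest pos >= 46 is 78 -> NB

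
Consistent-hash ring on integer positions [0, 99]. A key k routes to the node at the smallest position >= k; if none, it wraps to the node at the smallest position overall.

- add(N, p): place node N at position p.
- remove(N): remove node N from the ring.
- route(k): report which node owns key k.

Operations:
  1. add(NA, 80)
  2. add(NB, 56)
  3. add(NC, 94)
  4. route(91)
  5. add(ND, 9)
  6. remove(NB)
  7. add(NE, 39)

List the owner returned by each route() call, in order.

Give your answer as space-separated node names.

Op 1: add NA@80 -> ring=[80:NA]
Op 2: add NB@56 -> ring=[56:NB,80:NA]
Op 3: add NC@94 -> ring=[56:NB,80:NA,94:NC]
Op 4: route key 91: smallest pos >= 91 is 94 -> NC
Op 5: add ND@9 -> ring=[9:ND,56:NB,80:NA,94:NC]
Op 6: remove NB -> ring=[9:ND,80:NA,94:NC]
Op 7: add NE@39 -> ring=[9:ND,39:NE,80:NA,94:NC]

Answer: NC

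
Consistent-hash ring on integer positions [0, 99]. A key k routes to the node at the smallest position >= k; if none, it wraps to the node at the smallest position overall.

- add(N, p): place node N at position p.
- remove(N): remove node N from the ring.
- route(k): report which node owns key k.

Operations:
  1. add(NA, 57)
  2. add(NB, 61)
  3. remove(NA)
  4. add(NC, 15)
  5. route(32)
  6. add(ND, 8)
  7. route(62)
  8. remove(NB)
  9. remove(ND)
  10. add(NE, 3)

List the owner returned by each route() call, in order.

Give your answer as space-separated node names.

Answer: NB ND

Derivation:
Op 1: add NA@57 -> ring=[57:NA]
Op 2: add NB@61 -> ring=[57:NA,61:NB]
Op 3: remove NA -> ring=[61:NB]
Op 4: add NC@15 -> ring=[15:NC,61:NB]
Op 5: route key 32: smallest pos >= 32 is 61 -> NB
Op 6: add ND@8 -> ring=[8:ND,15:NC,61:NB]
Op 7: route key 62: none >= 62, wrap to smallest pos 8 -> ND
Op 8: remove NB -> ring=[8:ND,15:NC]
Op 9: remove ND -> ring=[15:NC]
Op 10: add NE@3 -> ring=[3:NE,15:NC]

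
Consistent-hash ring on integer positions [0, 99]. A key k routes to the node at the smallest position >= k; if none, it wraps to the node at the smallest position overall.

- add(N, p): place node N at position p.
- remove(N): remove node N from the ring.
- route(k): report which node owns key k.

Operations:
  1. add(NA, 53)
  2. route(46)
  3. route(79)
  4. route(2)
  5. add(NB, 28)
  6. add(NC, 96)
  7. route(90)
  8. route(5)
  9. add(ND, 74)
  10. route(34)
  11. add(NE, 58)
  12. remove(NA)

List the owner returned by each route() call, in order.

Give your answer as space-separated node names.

Op 1: add NA@53 -> ring=[53:NA]
Op 2: route key 46: smallest pos >= 46 is 53 -> NA
Op 3: route key 79: none >= 79, wrap to smallest pos 53 -> NA
Op 4: route key 2: smallest pos >= 2 is 53 -> NA
Op 5: add NB@28 -> ring=[28:NB,53:NA]
Op 6: add NC@96 -> ring=[28:NB,53:NA,96:NC]
Op 7: route key 90: smallest pos >= 90 is 96 -> NC
Op 8: route key 5: smallest pos >= 5 is 28 -> NB
Op 9: add ND@74 -> ring=[28:NB,53:NA,74:ND,96:NC]
Op 10: route key 34: smallest pos >= 34 is 53 -> NA
Op 11: add NE@58 -> ring=[28:NB,53:NA,58:NE,74:ND,96:NC]
Op 12: remove NA -> ring=[28:NB,58:NE,74:ND,96:NC]

Answer: NA NA NA NC NB NA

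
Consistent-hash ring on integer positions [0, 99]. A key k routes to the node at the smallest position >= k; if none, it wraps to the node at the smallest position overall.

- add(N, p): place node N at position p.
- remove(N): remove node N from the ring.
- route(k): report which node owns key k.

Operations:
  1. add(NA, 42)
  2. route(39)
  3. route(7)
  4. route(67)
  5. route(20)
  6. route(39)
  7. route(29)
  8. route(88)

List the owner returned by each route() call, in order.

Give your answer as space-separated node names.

Op 1: add NA@42 -> ring=[42:NA]
Op 2: route key 39: smallest pos >= 39 is 42 -> NA
Op 3: route key 7: smallest pos >= 7 is 42 -> NA
Op 4: route key 67: none >= 67, wrap to smallest pos 42 -> NA
Op 5: route key 20: smallest pos >= 20 is 42 -> NA
Op 6: route key 39: smallest pos >= 39 is 42 -> NA
Op 7: route key 29: smallest pos >= 29 is 42 -> NA
Op 8: route key 88: none >= 88, wrap to smallest pos 42 -> NA

Answer: NA NA NA NA NA NA NA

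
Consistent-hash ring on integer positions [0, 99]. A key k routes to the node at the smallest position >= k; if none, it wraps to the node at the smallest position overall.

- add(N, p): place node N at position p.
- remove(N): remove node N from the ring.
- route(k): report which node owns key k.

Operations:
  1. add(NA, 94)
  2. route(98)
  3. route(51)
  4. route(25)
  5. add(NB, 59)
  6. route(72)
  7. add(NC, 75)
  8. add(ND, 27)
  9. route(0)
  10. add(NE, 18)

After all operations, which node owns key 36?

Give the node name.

Op 1: add NA@94 -> ring=[94:NA]
Op 2: route key 98: none >= 98, wrap to smallest pos 94 -> NA
Op 3: route key 51: smallest pos >= 51 is 94 -> NA
Op 4: route key 25: smallest pos >= 25 is 94 -> NA
Op 5: add NB@59 -> ring=[59:NB,94:NA]
Op 6: route key 72: smallest pos >= 72 is 94 -> NA
Op 7: add NC@75 -> ring=[59:NB,75:NC,94:NA]
Op 8: add ND@27 -> ring=[27:ND,59:NB,75:NC,94:NA]
Op 9: route key 0: smallest pos >= 0 is 27 -> ND
Op 10: add NE@18 -> ring=[18:NE,27:ND,59:NB,75:NC,94:NA]
Final route key 36: smallest pos >= 36 is 59 -> NB

Answer: NB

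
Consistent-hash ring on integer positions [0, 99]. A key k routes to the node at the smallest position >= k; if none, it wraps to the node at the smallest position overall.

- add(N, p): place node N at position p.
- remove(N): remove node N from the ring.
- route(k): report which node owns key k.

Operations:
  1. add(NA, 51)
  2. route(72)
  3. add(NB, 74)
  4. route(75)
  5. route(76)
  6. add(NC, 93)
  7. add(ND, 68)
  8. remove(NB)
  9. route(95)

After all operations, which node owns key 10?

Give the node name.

Op 1: add NA@51 -> ring=[51:NA]
Op 2: route key 72: none >= 72, wrap to smallest pos 51 -> NA
Op 3: add NB@74 -> ring=[51:NA,74:NB]
Op 4: route key 75: none >= 75, wrap to smallest pos 51 -> NA
Op 5: route key 76: none >= 76, wrap to smallest pos 51 -> NA
Op 6: add NC@93 -> ring=[51:NA,74:NB,93:NC]
Op 7: add ND@68 -> ring=[51:NA,68:ND,74:NB,93:NC]
Op 8: remove NB -> ring=[51:NA,68:ND,93:NC]
Op 9: route key 95: none >= 95, wrap to smallest pos 51 -> NA
Final route key 10: smallest pos >= 10 is 51 -> NA

Answer: NA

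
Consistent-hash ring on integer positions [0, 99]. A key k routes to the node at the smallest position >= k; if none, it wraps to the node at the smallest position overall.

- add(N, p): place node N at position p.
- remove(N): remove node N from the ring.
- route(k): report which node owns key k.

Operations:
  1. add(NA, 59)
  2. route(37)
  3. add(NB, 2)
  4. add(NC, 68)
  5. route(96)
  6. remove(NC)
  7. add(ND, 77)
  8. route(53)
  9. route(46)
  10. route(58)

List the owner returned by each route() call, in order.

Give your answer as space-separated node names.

Op 1: add NA@59 -> ring=[59:NA]
Op 2: route key 37: smallest pos >= 37 is 59 -> NA
Op 3: add NB@2 -> ring=[2:NB,59:NA]
Op 4: add NC@68 -> ring=[2:NB,59:NA,68:NC]
Op 5: route key 96: none >= 96, wrap to smallest pos 2 -> NB
Op 6: remove NC -> ring=[2:NB,59:NA]
Op 7: add ND@77 -> ring=[2:NB,59:NA,77:ND]
Op 8: route key 53: smallest pos >= 53 is 59 -> NA
Op 9: route key 46: smallest pos >= 46 is 59 -> NA
Op 10: route key 58: smallest pos >= 58 is 59 -> NA

Answer: NA NB NA NA NA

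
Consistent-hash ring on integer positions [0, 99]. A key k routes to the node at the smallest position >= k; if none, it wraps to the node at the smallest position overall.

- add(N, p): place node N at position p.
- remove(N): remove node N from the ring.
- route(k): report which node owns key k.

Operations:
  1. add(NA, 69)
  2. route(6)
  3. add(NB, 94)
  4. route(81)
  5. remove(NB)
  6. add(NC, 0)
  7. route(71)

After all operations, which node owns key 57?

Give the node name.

Op 1: add NA@69 -> ring=[69:NA]
Op 2: route key 6: smallest pos >= 6 is 69 -> NA
Op 3: add NB@94 -> ring=[69:NA,94:NB]
Op 4: route key 81: smallest pos >= 81 is 94 -> NB
Op 5: remove NB -> ring=[69:NA]
Op 6: add NC@0 -> ring=[0:NC,69:NA]
Op 7: route key 71: none >= 71, wrap to smallest pos 0 -> NC
Final route key 57: smallest pos >= 57 is 69 -> NA

Answer: NA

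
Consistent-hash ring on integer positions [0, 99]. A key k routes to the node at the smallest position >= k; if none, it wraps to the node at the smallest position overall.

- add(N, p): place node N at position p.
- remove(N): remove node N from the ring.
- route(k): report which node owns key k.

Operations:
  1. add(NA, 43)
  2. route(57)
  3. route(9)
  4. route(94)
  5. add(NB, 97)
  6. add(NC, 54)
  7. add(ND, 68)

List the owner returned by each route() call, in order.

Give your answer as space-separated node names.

Op 1: add NA@43 -> ring=[43:NA]
Op 2: route key 57: none >= 57, wrap to smallest pos 43 -> NA
Op 3: route key 9: smallest pos >= 9 is 43 -> NA
Op 4: route key 94: none >= 94, wrap to smallest pos 43 -> NA
Op 5: add NB@97 -> ring=[43:NA,97:NB]
Op 6: add NC@54 -> ring=[43:NA,54:NC,97:NB]
Op 7: add ND@68 -> ring=[43:NA,54:NC,68:ND,97:NB]

Answer: NA NA NA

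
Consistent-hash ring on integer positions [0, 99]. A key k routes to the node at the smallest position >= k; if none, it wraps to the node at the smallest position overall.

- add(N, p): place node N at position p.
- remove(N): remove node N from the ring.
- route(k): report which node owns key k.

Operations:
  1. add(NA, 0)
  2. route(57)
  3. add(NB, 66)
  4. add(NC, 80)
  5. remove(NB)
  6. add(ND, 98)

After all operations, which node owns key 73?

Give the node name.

Op 1: add NA@0 -> ring=[0:NA]
Op 2: route key 57: none >= 57, wrap to smallest pos 0 -> NA
Op 3: add NB@66 -> ring=[0:NA,66:NB]
Op 4: add NC@80 -> ring=[0:NA,66:NB,80:NC]
Op 5: remove NB -> ring=[0:NA,80:NC]
Op 6: add ND@98 -> ring=[0:NA,80:NC,98:ND]
Final route key 73: smallest pos >= 73 is 80 -> NC

Answer: NC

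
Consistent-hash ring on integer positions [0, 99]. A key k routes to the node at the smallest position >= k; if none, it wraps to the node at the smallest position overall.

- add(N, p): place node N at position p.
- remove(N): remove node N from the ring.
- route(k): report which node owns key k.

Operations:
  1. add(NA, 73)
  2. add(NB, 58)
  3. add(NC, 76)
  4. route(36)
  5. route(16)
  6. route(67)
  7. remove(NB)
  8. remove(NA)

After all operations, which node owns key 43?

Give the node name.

Answer: NC

Derivation:
Op 1: add NA@73 -> ring=[73:NA]
Op 2: add NB@58 -> ring=[58:NB,73:NA]
Op 3: add NC@76 -> ring=[58:NB,73:NA,76:NC]
Op 4: route key 36: smallest pos >= 36 is 58 -> NB
Op 5: route key 16: smallest pos >= 16 is 58 -> NB
Op 6: route key 67: smallest pos >= 67 is 73 -> NA
Op 7: remove NB -> ring=[73:NA,76:NC]
Op 8: remove NA -> ring=[76:NC]
Final route key 43: smallest pos >= 43 is 76 -> NC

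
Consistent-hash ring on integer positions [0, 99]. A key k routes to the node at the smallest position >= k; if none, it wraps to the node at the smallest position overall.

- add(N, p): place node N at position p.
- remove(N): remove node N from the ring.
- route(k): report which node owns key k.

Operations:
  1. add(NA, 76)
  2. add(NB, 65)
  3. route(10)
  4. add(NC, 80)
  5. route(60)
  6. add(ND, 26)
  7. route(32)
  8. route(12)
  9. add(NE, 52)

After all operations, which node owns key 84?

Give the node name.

Answer: ND

Derivation:
Op 1: add NA@76 -> ring=[76:NA]
Op 2: add NB@65 -> ring=[65:NB,76:NA]
Op 3: route key 10: smallest pos >= 10 is 65 -> NB
Op 4: add NC@80 -> ring=[65:NB,76:NA,80:NC]
Op 5: route key 60: smallest pos >= 60 is 65 -> NB
Op 6: add ND@26 -> ring=[26:ND,65:NB,76:NA,80:NC]
Op 7: route key 32: smallest pos >= 32 is 65 -> NB
Op 8: route key 12: smallest pos >= 12 is 26 -> ND
Op 9: add NE@52 -> ring=[26:ND,52:NE,65:NB,76:NA,80:NC]
Final route key 84: none >= 84, wrap to smallest pos 26 -> ND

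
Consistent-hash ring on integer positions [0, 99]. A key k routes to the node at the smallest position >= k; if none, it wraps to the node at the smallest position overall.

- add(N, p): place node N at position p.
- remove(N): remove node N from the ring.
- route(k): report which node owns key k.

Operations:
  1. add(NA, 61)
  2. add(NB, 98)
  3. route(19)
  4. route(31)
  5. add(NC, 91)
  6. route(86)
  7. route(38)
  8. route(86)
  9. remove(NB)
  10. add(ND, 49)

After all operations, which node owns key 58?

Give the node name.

Answer: NA

Derivation:
Op 1: add NA@61 -> ring=[61:NA]
Op 2: add NB@98 -> ring=[61:NA,98:NB]
Op 3: route key 19: smallest pos >= 19 is 61 -> NA
Op 4: route key 31: smallest pos >= 31 is 61 -> NA
Op 5: add NC@91 -> ring=[61:NA,91:NC,98:NB]
Op 6: route key 86: smallest pos >= 86 is 91 -> NC
Op 7: route key 38: smallest pos >= 38 is 61 -> NA
Op 8: route key 86: smallest pos >= 86 is 91 -> NC
Op 9: remove NB -> ring=[61:NA,91:NC]
Op 10: add ND@49 -> ring=[49:ND,61:NA,91:NC]
Final route key 58: smallest pos >= 58 is 61 -> NA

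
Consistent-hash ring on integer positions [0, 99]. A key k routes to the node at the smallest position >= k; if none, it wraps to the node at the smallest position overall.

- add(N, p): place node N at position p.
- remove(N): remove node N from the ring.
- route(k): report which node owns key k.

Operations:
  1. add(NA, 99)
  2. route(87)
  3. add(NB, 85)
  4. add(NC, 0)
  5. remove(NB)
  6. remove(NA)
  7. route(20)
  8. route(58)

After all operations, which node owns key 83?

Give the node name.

Op 1: add NA@99 -> ring=[99:NA]
Op 2: route key 87: smallest pos >= 87 is 99 -> NA
Op 3: add NB@85 -> ring=[85:NB,99:NA]
Op 4: add NC@0 -> ring=[0:NC,85:NB,99:NA]
Op 5: remove NB -> ring=[0:NC,99:NA]
Op 6: remove NA -> ring=[0:NC]
Op 7: route key 20: none >= 20, wrap to smallest pos 0 -> NC
Op 8: route key 58: none >= 58, wrap to smallest pos 0 -> NC
Final route key 83: none >= 83, wrap to smallest pos 0 -> NC

Answer: NC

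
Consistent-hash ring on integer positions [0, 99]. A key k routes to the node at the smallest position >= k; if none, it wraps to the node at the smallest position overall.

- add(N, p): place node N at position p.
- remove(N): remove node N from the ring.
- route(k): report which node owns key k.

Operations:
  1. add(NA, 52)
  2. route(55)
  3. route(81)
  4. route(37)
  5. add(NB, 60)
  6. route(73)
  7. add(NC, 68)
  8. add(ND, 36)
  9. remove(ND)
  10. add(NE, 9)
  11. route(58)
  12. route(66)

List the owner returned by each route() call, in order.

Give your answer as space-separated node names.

Op 1: add NA@52 -> ring=[52:NA]
Op 2: route key 55: none >= 55, wrap to smallest pos 52 -> NA
Op 3: route key 81: none >= 81, wrap to smallest pos 52 -> NA
Op 4: route key 37: smallest pos >= 37 is 52 -> NA
Op 5: add NB@60 -> ring=[52:NA,60:NB]
Op 6: route key 73: none >= 73, wrap to smallest pos 52 -> NA
Op 7: add NC@68 -> ring=[52:NA,60:NB,68:NC]
Op 8: add ND@36 -> ring=[36:ND,52:NA,60:NB,68:NC]
Op 9: remove ND -> ring=[52:NA,60:NB,68:NC]
Op 10: add NE@9 -> ring=[9:NE,52:NA,60:NB,68:NC]
Op 11: route key 58: smallest pos >= 58 is 60 -> NB
Op 12: route key 66: smallest pos >= 66 is 68 -> NC

Answer: NA NA NA NA NB NC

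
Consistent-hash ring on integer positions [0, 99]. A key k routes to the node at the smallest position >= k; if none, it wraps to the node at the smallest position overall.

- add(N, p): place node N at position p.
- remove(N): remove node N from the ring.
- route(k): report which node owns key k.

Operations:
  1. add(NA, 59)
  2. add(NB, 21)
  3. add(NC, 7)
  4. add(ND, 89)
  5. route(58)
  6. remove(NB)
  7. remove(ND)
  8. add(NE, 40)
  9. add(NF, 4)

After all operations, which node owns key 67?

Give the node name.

Answer: NF

Derivation:
Op 1: add NA@59 -> ring=[59:NA]
Op 2: add NB@21 -> ring=[21:NB,59:NA]
Op 3: add NC@7 -> ring=[7:NC,21:NB,59:NA]
Op 4: add ND@89 -> ring=[7:NC,21:NB,59:NA,89:ND]
Op 5: route key 58: smallest pos >= 58 is 59 -> NA
Op 6: remove NB -> ring=[7:NC,59:NA,89:ND]
Op 7: remove ND -> ring=[7:NC,59:NA]
Op 8: add NE@40 -> ring=[7:NC,40:NE,59:NA]
Op 9: add NF@4 -> ring=[4:NF,7:NC,40:NE,59:NA]
Final route key 67: none >= 67, wrap to smallest pos 4 -> NF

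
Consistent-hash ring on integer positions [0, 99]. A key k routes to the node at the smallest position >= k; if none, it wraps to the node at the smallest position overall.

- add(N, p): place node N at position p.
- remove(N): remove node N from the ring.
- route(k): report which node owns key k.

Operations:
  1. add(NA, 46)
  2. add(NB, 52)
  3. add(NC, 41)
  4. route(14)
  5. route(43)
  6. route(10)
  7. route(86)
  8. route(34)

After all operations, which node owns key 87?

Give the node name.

Answer: NC

Derivation:
Op 1: add NA@46 -> ring=[46:NA]
Op 2: add NB@52 -> ring=[46:NA,52:NB]
Op 3: add NC@41 -> ring=[41:NC,46:NA,52:NB]
Op 4: route key 14: smallest pos >= 14 is 41 -> NC
Op 5: route key 43: smallest pos >= 43 is 46 -> NA
Op 6: route key 10: smallest pos >= 10 is 41 -> NC
Op 7: route key 86: none >= 86, wrap to smallest pos 41 -> NC
Op 8: route key 34: smallest pos >= 34 is 41 -> NC
Final route key 87: none >= 87, wrap to smallest pos 41 -> NC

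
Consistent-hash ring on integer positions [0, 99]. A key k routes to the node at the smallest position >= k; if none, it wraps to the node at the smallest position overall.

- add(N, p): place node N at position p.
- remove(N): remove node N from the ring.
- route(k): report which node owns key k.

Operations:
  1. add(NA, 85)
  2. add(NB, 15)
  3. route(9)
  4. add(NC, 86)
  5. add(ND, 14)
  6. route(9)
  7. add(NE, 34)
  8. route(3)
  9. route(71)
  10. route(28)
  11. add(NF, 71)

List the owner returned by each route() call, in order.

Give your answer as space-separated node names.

Op 1: add NA@85 -> ring=[85:NA]
Op 2: add NB@15 -> ring=[15:NB,85:NA]
Op 3: route key 9: smallest pos >= 9 is 15 -> NB
Op 4: add NC@86 -> ring=[15:NB,85:NA,86:NC]
Op 5: add ND@14 -> ring=[14:ND,15:NB,85:NA,86:NC]
Op 6: route key 9: smallest pos >= 9 is 14 -> ND
Op 7: add NE@34 -> ring=[14:ND,15:NB,34:NE,85:NA,86:NC]
Op 8: route key 3: smallest pos >= 3 is 14 -> ND
Op 9: route key 71: smallest pos >= 71 is 85 -> NA
Op 10: route key 28: smallest pos >= 28 is 34 -> NE
Op 11: add NF@71 -> ring=[14:ND,15:NB,34:NE,71:NF,85:NA,86:NC]

Answer: NB ND ND NA NE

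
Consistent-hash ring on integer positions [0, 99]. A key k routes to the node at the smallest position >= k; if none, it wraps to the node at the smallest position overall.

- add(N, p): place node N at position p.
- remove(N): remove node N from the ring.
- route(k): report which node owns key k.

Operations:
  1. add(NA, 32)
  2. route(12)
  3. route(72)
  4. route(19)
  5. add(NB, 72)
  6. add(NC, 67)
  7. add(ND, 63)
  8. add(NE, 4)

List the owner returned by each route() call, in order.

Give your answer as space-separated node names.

Answer: NA NA NA

Derivation:
Op 1: add NA@32 -> ring=[32:NA]
Op 2: route key 12: smallest pos >= 12 is 32 -> NA
Op 3: route key 72: none >= 72, wrap to smallest pos 32 -> NA
Op 4: route key 19: smallest pos >= 19 is 32 -> NA
Op 5: add NB@72 -> ring=[32:NA,72:NB]
Op 6: add NC@67 -> ring=[32:NA,67:NC,72:NB]
Op 7: add ND@63 -> ring=[32:NA,63:ND,67:NC,72:NB]
Op 8: add NE@4 -> ring=[4:NE,32:NA,63:ND,67:NC,72:NB]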